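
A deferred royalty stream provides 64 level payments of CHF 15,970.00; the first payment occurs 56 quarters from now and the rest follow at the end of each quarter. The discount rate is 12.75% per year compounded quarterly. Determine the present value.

CHF 77,226.21

Ordinary annuity of 64 payments, first payment at period 56.
Periodic rate r = 0.1275/4 per quarter; n is counted in quarters.
The ordinary-annuity PV formula values the stream one period before the first payment (period 55); discount that back 55 periods:
PV₀ = 15,970 × [1 − (1+r)^−64] / r × (1+r)^−55 = CHF 77,226.21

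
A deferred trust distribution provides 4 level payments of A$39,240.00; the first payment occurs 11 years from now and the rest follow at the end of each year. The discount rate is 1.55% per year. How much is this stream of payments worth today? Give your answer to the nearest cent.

Ordinary annuity of 4 payments, first payment at period 11.
Periodic rate r = 0.0155 per year.
The ordinary-annuity PV formula values the stream one period before the first payment (period 10); discount that back 10 periods:
PV₀ = 39,240 × [1 − (1+r)^−4] / r × (1+r)^−10 = A$129,525.15

A$129,525.15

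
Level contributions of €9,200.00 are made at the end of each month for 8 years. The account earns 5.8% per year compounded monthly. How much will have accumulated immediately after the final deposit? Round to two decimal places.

This is an ordinary annuity: 96 deposits of €9,200.00 at the end of each month.
Periodic rate r = 0.058/12 per month; n is counted in months.
FV = PMT × [((1+r)^n − 1)/r] = 9,200 × [(1+r)^96 − 1] / r = €1,120,457.78

€1,120,457.78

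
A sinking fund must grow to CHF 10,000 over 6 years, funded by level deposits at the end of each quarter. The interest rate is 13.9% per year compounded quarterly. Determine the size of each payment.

CHF 273.59

Level ordinary annuity; solve FV = PMT × [((1+r)^n − 1)/r] for PMT.
Periodic rate r = 0.139/4 per quarter; n is counted in quarters.
With n = 24: PMT = 10,000 / ([((1+r)^n − 1)/r]) = CHF 273.59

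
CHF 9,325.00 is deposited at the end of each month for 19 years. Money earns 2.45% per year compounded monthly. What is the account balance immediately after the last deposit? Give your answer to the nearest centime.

CHF 2,704,119.23

This is an ordinary annuity: 228 deposits of CHF 9,325.00 at the end of each month.
Periodic rate r = 0.0245/12 per month; n is counted in months.
FV = PMT × [((1+r)^n − 1)/r] = 9,325 × [(1+r)^228 − 1] / r = CHF 2,704,119.23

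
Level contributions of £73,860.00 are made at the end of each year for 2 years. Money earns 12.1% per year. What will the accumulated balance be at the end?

This is an ordinary annuity: 2 deposits of £73,860.00 at the end of each year.
Periodic rate r = 0.121 per year.
FV = PMT × [((1+r)^n − 1)/r] = 73,860 × [(1+r)^2 − 1] / r = £156,657.06

£156,657.06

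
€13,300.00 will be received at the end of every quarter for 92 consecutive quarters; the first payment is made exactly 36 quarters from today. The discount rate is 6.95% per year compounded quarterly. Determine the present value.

€333,011.92

Ordinary annuity of 92 payments, first payment at period 36.
Periodic rate r = 0.0695/4 per quarter; n is counted in quarters.
The ordinary-annuity PV formula values the stream one period before the first payment (period 35); discount that back 35 periods:
PV₀ = 13,300 × [1 − (1+r)^−92] / r × (1+r)^−35 = €333,011.92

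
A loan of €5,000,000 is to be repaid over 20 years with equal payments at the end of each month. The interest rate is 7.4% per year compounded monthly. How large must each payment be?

€39,974.48

Level ordinary annuity; solve PV = PMT × [(1 − (1+r)^−n)/r] for PMT.
Periodic rate r = 0.074/12 per month; n is counted in months.
With n = 240: PMT = 5,000,000 / ([(1 − (1+r)^−n)/r]) = €39,974.48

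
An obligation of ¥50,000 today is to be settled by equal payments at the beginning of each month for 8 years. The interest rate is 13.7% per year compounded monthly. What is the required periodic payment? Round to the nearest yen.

Level annuity due; solve PV = PMT × [(1 − (1+r)^−n)/r] × (1+r) for PMT.
Periodic rate r = 0.137/12 per month; n is counted in months.
With n = 96: PMT = 50,000 / ([(1 − (1+r)^−n)/r] × (1+r)) = ¥850

¥850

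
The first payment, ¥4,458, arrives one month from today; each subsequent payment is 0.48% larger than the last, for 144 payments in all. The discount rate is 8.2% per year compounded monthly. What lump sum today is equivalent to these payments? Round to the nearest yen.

¥553,737

Periodic rate r = 0.082/12 per month; n is counted in months.
Growing ordinary annuity: PV = PMT₁ × [1 − ((1+g)/(1+r))^n] / (r − g) = 4,458 × [1 − ((1+0.0048)/(1+r))^144] / (r − 0.0048) = ¥553,737.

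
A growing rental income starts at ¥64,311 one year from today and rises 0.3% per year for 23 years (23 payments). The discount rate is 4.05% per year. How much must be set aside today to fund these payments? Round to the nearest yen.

Periodic rate r = 0.0405 per year.
Growing ordinary annuity: PV = PMT₁ × [1 − ((1+g)/(1+r))^n] / (r − g) = 64,311 × [1 − ((1+0.003)/(1+r))^23] / (r − 0.003) = ¥977,722.

¥977,722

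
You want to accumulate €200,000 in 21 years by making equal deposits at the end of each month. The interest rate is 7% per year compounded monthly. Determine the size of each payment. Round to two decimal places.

€350.28

Level ordinary annuity; solve FV = PMT × [((1+r)^n − 1)/r] for PMT.
Periodic rate r = 0.07/12 per month; n is counted in months.
With n = 252: PMT = 200,000 / ([((1+r)^n − 1)/r]) = €350.28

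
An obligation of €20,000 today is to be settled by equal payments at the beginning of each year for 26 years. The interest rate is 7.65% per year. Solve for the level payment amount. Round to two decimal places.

Level annuity due; solve PV = PMT × [(1 − (1+r)^−n)/r] × (1+r) for PMT.
Periodic rate r = 0.0765 per year.
With n = 26: PMT = 20,000 / ([(1 − (1+r)^−n)/r] × (1+r)) = €1,666.41

€1,666.41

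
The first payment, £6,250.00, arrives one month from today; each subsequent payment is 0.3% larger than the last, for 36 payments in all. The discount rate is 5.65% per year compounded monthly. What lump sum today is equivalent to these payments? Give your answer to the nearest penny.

£217,408.55

Periodic rate r = 0.0565/12 per month; n is counted in months.
Growing ordinary annuity: PV = PMT₁ × [1 − ((1+g)/(1+r))^n] / (r − g) = 6,250 × [1 − ((1+0.003)/(1+r))^36] / (r − 0.003) = £217,408.55.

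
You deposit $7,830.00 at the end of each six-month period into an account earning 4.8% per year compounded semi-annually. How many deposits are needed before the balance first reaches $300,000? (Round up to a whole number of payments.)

Periodic rate r = 0.048/2 per half-year; n is counted in half-years.
Ordinary annuity FV: 300,000 = 7,830 × [((1+r)^n − 1)/r].
(1+r)^n = 1 + 300,000 × r / 7,830, so n = ln(1 + 300,000·r/7,830) / ln(1+r) = 27.49.
Round up to a whole number of payments: n = 28.

28 payments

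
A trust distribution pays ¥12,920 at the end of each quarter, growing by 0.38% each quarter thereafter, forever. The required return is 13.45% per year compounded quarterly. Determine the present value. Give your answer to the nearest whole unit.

¥433,194

Periodic rate r = 0.1345/4 per quarter.
Growing perpetuity (Gordon): PV = PMT₁ / (r − g) = 12,920 / (r − 0.0038) = ¥433,194.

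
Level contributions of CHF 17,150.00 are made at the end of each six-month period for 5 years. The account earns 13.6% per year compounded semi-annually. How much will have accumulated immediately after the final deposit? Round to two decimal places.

CHF 234,725.47

This is an ordinary annuity: 10 deposits of CHF 17,150.00 at the end of each six-month period.
Periodic rate r = 0.136/2 per half-year; n is counted in half-years.
FV = PMT × [((1+r)^n − 1)/r] = 17,150 × [(1+r)^10 − 1] / r = CHF 234,725.47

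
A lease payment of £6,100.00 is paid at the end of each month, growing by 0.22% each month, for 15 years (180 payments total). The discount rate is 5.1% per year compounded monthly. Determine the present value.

£915,755.87

Periodic rate r = 0.051/12 per month; n is counted in months.
Growing ordinary annuity: PV = PMT₁ × [1 − ((1+g)/(1+r))^n] / (r − g) = 6,100 × [1 − ((1+0.0022)/(1+r))^180] / (r − 0.0022) = £915,755.87.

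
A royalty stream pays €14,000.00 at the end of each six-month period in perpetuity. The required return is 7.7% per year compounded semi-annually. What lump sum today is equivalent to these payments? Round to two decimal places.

€363,636.36

Periodic rate r = 0.077/2 per half-year.
Level perpetuity: PV = PMT / r = 14,000 / (0.077/2) = €363,636.36.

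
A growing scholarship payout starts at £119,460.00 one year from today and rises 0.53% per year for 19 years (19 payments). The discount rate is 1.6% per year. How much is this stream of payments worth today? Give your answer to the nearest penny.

£2,034,370.93

Periodic rate r = 0.016 per year.
Growing ordinary annuity: PV = PMT₁ × [1 − ((1+g)/(1+r))^n] / (r − g) = 119,460 × [1 − ((1+0.0053)/(1+r))^19] / (r − 0.0053) = £2,034,370.93.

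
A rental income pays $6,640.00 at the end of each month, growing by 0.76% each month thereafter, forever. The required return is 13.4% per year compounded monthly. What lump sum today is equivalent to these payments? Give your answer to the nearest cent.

$1,861,682.24

Periodic rate r = 0.134/12 per month.
Growing perpetuity (Gordon): PV = PMT₁ / (r − g) = 6,640 / (r − 0.0076) = $1,861,682.24.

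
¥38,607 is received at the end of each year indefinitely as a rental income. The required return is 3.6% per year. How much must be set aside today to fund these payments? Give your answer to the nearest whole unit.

Periodic rate r = 0.036 per year.
Level perpetuity: PV = PMT / r = 38,607 / (0.036) = ¥1,072,417.

¥1,072,417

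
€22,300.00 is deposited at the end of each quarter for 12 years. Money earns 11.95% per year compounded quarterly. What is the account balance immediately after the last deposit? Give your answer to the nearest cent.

This is an ordinary annuity: 48 deposits of €22,300.00 at the end of each quarter.
Periodic rate r = 0.1195/4 per quarter; n is counted in quarters.
FV = PMT × [((1+r)^n − 1)/r] = 22,300 × [(1+r)^48 − 1] / r = €2,320,132.33

€2,320,132.33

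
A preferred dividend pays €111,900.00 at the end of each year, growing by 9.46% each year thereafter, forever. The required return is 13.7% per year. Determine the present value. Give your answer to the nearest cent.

Periodic rate r = 0.137 per year.
Growing perpetuity (Gordon): PV = PMT₁ / (r − g) = 111,900 / (r − 0.0946) = €2,639,150.94.

€2,639,150.94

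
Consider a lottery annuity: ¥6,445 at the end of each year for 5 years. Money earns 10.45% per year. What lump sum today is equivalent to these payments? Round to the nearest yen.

This is an ordinary annuity: 5 payments of ¥6,445 at the end of each year.
Periodic rate r = 0.1045 per year.
PV = PMT × [(1 − (1+r)^−n)/r] = 6,445 × [1 − (1+r)^−5] / r = ¥24,153

¥24,153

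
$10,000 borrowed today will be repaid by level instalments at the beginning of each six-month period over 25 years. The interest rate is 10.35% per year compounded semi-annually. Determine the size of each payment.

$534.96

Level annuity due; solve PV = PMT × [(1 − (1+r)^−n)/r] × (1+r) for PMT.
Periodic rate r = 0.1035/2 per half-year; n is counted in half-years.
With n = 50: PMT = 10,000 / ([(1 − (1+r)^−n)/r] × (1+r)) = $534.96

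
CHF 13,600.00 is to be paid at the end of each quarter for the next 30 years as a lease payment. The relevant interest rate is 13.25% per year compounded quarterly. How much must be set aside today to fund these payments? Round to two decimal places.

CHF 402,342.88

This is an ordinary annuity: 120 payments of CHF 13,600.00 at the end of each quarter.
Periodic rate r = 0.1325/4 per quarter; n is counted in quarters.
PV = PMT × [(1 − (1+r)^−n)/r] = 13,600 × [1 − (1+r)^−120] / r = CHF 402,342.88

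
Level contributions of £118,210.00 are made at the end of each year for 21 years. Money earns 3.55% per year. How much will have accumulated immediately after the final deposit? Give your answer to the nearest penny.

This is an ordinary annuity: 21 deposits of £118,210.00 at the end of each year.
Periodic rate r = 0.0355 per year.
FV = PMT × [((1+r)^n − 1)/r] = 118,210 × [(1+r)^21 − 1] / r = £3,597,664.73

£3,597,664.73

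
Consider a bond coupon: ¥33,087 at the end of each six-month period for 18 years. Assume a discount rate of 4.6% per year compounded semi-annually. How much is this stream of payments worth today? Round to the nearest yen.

This is an ordinary annuity: 36 payments of ¥33,087 at the end of each six-month period.
Periodic rate r = 0.046/2 per half-year; n is counted in half-years.
PV = PMT × [(1 − (1+r)^−n)/r] = 33,087 × [1 − (1+r)^−36] / r = ¥804,102

¥804,102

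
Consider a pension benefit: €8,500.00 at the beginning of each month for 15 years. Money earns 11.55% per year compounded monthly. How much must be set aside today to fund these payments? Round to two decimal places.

This is an annuity due: 180 payments of €8,500.00 at the beginning of each month.
Periodic rate r = 0.1155/12 per month; n is counted in months.
PV = PMT × [(1 − (1+r)^−n)/r] × (1+r) = 8,500 × [1 − (1+r)^−180] / r × (1+r) = €732,630.10

€732,630.10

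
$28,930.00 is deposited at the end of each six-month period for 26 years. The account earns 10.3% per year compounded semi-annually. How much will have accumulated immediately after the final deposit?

This is an ordinary annuity: 52 deposits of $28,930.00 at the end of each six-month period.
Periodic rate r = 0.103/2 per half-year; n is counted in half-years.
FV = PMT × [((1+r)^n − 1)/r] = 28,930 × [(1+r)^52 − 1] / r = $7,087,586.17

$7,087,586.17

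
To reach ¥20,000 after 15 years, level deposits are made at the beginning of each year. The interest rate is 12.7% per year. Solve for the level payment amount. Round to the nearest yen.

Level annuity due; solve FV = PMT × [((1+r)^n − 1)/r] × (1+r) for PMT.
Periodic rate r = 0.127 per year.
With n = 15: PMT = 20,000 / ([((1+r)^n − 1)/r] × (1+r)) = ¥450

¥450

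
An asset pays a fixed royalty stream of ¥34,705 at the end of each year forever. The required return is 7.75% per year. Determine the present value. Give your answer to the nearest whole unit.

¥447,806

Periodic rate r = 0.0775 per year.
Level perpetuity: PV = PMT / r = 34,705 / (0.0775) = ¥447,806.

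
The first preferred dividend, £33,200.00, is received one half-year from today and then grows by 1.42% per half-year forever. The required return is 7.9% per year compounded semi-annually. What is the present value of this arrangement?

£1,312,252.96

Periodic rate r = 0.079/2 per half-year.
Growing perpetuity (Gordon): PV = PMT₁ / (r − g) = 33,200 / (r − 0.0142) = £1,312,252.96.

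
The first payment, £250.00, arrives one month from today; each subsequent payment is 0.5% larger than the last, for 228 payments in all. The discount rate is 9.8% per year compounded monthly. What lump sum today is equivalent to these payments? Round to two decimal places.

£40,414.84

Periodic rate r = 0.098/12 per month; n is counted in months.
Growing ordinary annuity: PV = PMT₁ × [1 − ((1+g)/(1+r))^n] / (r − g) = 250 × [1 − ((1+0.005)/(1+r))^228] / (r − 0.005) = £40,414.84.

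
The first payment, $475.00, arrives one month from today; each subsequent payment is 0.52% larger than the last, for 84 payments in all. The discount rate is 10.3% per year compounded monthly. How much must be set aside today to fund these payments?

Periodic rate r = 0.103/12 per month; n is counted in months.
Growing ordinary annuity: PV = PMT₁ × [1 − ((1+g)/(1+r))^n] / (r − g) = 475 × [1 − ((1+0.0052)/(1+r))^84] / (r − 0.0052) = $34,525.53.

$34,525.53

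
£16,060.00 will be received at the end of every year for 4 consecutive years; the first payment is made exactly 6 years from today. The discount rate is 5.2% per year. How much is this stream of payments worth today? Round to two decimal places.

£43,993.12

Ordinary annuity of 4 payments, first payment at period 6.
Periodic rate r = 0.052 per year.
The ordinary-annuity PV formula values the stream one period before the first payment (period 5); discount that back 5 periods:
PV₀ = 16,060 × [1 − (1+r)^−4] / r × (1+r)^−5 = £43,993.12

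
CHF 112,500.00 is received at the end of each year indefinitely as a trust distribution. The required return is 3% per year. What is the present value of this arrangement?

Periodic rate r = 0.03 per year.
Level perpetuity: PV = PMT / r = 112,500 / (0.03) = CHF 3,750,000.00.

CHF 3,750,000.00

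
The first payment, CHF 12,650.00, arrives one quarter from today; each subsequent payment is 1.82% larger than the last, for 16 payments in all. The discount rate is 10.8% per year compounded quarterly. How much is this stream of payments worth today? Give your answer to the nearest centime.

CHF 184,906.25

Periodic rate r = 0.108/4 per quarter; n is counted in quarters.
Growing ordinary annuity: PV = PMT₁ × [1 − ((1+g)/(1+r))^n] / (r − g) = 12,650 × [1 − ((1+0.0182)/(1+r))^16] / (r − 0.0182) = CHF 184,906.25.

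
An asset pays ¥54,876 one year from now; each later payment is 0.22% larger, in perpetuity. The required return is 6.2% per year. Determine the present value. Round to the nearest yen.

¥917,659

Periodic rate r = 0.062 per year.
Growing perpetuity (Gordon): PV = PMT₁ / (r − g) = 54,876 / (r − 0.0022) = ¥917,659.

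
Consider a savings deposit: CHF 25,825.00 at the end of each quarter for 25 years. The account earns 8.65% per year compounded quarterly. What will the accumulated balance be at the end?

CHF 8,950,391.54

This is an ordinary annuity: 100 deposits of CHF 25,825.00 at the end of each quarter.
Periodic rate r = 0.0865/4 per quarter; n is counted in quarters.
FV = PMT × [((1+r)^n − 1)/r] = 25,825 × [(1+r)^100 − 1] / r = CHF 8,950,391.54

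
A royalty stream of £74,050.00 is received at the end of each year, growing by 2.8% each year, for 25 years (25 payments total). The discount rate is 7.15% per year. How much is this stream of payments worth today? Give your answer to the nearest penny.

£1,098,267.77

Periodic rate r = 0.0715 per year.
Growing ordinary annuity: PV = PMT₁ × [1 − ((1+g)/(1+r))^n] / (r − g) = 74,050 × [1 − ((1+0.028)/(1+r))^25] / (r − 0.028) = £1,098,267.77.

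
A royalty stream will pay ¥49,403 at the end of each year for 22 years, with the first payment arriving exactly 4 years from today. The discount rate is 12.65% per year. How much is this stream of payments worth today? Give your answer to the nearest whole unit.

¥253,314

Ordinary annuity of 22 payments, first payment at period 4.
Periodic rate r = 0.1265 per year.
The ordinary-annuity PV formula values the stream one period before the first payment (period 3); discount that back 3 periods:
PV₀ = 49,403 × [1 − (1+r)^−22] / r × (1+r)^−3 = ¥253,314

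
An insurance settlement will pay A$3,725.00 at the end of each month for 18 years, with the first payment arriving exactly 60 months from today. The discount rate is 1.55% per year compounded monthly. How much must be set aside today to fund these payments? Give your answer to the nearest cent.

Ordinary annuity of 216 payments, first payment at period 60.
Periodic rate r = 0.0155/12 per month; n is counted in months.
The ordinary-annuity PV formula values the stream one period before the first payment (period 59); discount that back 59 periods:
PV₀ = 3,725 × [1 − (1+r)^−216] / r × (1+r)^−59 = A$650,257.04

A$650,257.04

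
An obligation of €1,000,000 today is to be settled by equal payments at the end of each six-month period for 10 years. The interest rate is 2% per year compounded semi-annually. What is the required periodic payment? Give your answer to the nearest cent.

Level ordinary annuity; solve PV = PMT × [(1 − (1+r)^−n)/r] for PMT.
Periodic rate r = 0.02/2 per half-year; n is counted in half-years.
With n = 20: PMT = 1,000,000 / ([(1 − (1+r)^−n)/r]) = €55,415.31

€55,415.31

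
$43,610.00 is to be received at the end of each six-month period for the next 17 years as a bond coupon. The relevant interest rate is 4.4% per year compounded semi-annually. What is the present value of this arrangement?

$1,036,399.47

This is an ordinary annuity: 34 payments of $43,610.00 at the end of each six-month period.
Periodic rate r = 0.044/2 per half-year; n is counted in half-years.
PV = PMT × [(1 − (1+r)^−n)/r] = 43,610 × [1 − (1+r)^−34] / r = $1,036,399.47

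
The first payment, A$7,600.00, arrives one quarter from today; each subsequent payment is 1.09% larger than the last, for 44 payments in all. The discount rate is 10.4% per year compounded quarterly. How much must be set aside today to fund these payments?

A$241,183.26

Periodic rate r = 0.104/4 per quarter; n is counted in quarters.
Growing ordinary annuity: PV = PMT₁ × [1 − ((1+g)/(1+r))^n] / (r − g) = 7,600 × [1 − ((1+0.0109)/(1+r))^44] / (r − 0.0109) = A$241,183.26.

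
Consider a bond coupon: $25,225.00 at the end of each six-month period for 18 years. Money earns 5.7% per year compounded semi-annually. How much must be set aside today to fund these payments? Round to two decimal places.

This is an ordinary annuity: 36 payments of $25,225.00 at the end of each six-month period.
Periodic rate r = 0.057/2 per half-year; n is counted in half-years.
PV = PMT × [(1 − (1+r)^−n)/r] = 25,225 × [1 − (1+r)^−36] / r = $563,253.92

$563,253.92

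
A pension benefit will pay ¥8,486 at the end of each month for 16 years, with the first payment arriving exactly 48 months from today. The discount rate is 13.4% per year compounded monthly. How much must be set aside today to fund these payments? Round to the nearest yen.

¥397,457

Ordinary annuity of 192 payments, first payment at period 48.
Periodic rate r = 0.134/12 per month; n is counted in months.
The ordinary-annuity PV formula values the stream one period before the first payment (period 47); discount that back 47 periods:
PV₀ = 8,486 × [1 − (1+r)^−192] / r × (1+r)^−47 = ¥397,457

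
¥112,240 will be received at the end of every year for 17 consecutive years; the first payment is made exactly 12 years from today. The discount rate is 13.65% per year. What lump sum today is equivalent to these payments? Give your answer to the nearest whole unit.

Ordinary annuity of 17 payments, first payment at period 12.
Periodic rate r = 0.1365 per year.
The ordinary-annuity PV formula values the stream one period before the first payment (period 11); discount that back 11 periods:
PV₀ = 112,240 × [1 − (1+r)^−17] / r × (1+r)^−11 = ¥178,397

¥178,397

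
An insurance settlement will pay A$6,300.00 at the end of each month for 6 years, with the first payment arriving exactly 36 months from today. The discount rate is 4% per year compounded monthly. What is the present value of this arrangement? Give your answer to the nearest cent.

Ordinary annuity of 72 payments, first payment at period 36.
Periodic rate r = 0.04/12 per month; n is counted in months.
The ordinary-annuity PV formula values the stream one period before the first payment (period 35); discount that back 35 periods:
PV₀ = 6,300 × [1 − (1+r)^−72] / r × (1+r)^−35 = A$358,406.99

A$358,406.99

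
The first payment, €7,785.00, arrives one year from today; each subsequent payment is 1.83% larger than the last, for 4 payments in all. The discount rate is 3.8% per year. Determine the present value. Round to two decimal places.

€29,156.71

Periodic rate r = 0.038 per year.
Growing ordinary annuity: PV = PMT₁ × [1 − ((1+g)/(1+r))^n] / (r − g) = 7,785 × [1 − ((1+0.0183)/(1+r))^4] / (r − 0.0183) = €29,156.71.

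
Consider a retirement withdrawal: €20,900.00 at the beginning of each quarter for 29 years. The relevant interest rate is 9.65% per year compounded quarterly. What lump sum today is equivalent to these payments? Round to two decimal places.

This is an annuity due: 116 payments of €20,900.00 at the beginning of each quarter.
Periodic rate r = 0.0965/4 per quarter; n is counted in quarters.
PV = PMT × [(1 − (1+r)^−n)/r] × (1+r) = 20,900 × [1 − (1+r)^−116] / r × (1+r) = €831,362.95

€831,362.95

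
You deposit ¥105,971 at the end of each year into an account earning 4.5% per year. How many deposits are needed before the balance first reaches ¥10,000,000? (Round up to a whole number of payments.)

Periodic rate r = 0.045 per year.
Ordinary annuity FV: 10,000,000 = 105,971 × [((1+r)^n − 1)/r].
(1+r)^n = 1 + 10,000,000 × r / 105,971, so n = ln(1 + 10,000,000·r/105,971) / ln(1+r) = 37.66.
Round up to a whole number of payments: n = 38.

38 payments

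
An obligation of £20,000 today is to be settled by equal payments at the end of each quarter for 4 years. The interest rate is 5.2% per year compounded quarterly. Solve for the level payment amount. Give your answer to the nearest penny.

£1,392.58

Level ordinary annuity; solve PV = PMT × [(1 − (1+r)^−n)/r] for PMT.
Periodic rate r = 0.052/4 per quarter; n is counted in quarters.
With n = 16: PMT = 20,000 / ([(1 − (1+r)^−n)/r]) = £1,392.58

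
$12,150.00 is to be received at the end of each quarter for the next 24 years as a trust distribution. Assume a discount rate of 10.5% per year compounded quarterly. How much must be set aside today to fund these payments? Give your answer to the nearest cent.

This is an ordinary annuity: 96 payments of $12,150.00 at the end of each quarter.
Periodic rate r = 0.105/4 per quarter; n is counted in quarters.
PV = PMT × [(1 − (1+r)^−n)/r] = 12,150 × [1 − (1+r)^−96] / r = $424,385.33

$424,385.33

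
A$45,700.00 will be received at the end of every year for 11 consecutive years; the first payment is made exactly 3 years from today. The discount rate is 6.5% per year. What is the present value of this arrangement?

Ordinary annuity of 11 payments, first payment at period 3.
Periodic rate r = 0.065 per year.
The ordinary-annuity PV formula values the stream one period before the first payment (period 2); discount that back 2 periods:
PV₀ = 45,700 × [1 − (1+r)^−11] / r × (1+r)^−2 = A$309,805.59

A$309,805.59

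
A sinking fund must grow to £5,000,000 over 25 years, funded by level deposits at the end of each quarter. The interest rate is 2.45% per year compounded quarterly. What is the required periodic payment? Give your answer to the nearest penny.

£36,389.25

Level ordinary annuity; solve FV = PMT × [((1+r)^n − 1)/r] for PMT.
Periodic rate r = 0.0245/4 per quarter; n is counted in quarters.
With n = 100: PMT = 5,000,000 / ([((1+r)^n − 1)/r]) = £36,389.25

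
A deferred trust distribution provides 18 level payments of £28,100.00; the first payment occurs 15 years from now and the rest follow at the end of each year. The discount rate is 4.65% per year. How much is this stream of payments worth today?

£178,695.85

Ordinary annuity of 18 payments, first payment at period 15.
Periodic rate r = 0.0465 per year.
The ordinary-annuity PV formula values the stream one period before the first payment (period 14); discount that back 14 periods:
PV₀ = 28,100 × [1 − (1+r)^−18] / r × (1+r)^−14 = £178,695.85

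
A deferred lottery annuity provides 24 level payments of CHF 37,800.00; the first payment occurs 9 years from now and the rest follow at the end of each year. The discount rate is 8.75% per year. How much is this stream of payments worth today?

Ordinary annuity of 24 payments, first payment at period 9.
Periodic rate r = 0.0875 per year.
The ordinary-annuity PV formula values the stream one period before the first payment (period 8); discount that back 8 periods:
PV₀ = 37,800 × [1 − (1+r)^−24] / r × (1+r)^−8 = CHF 191,330.78

CHF 191,330.78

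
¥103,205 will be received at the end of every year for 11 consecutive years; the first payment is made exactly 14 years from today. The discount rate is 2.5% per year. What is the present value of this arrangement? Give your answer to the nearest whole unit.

¥712,300

Ordinary annuity of 11 payments, first payment at period 14.
Periodic rate r = 0.025 per year.
The ordinary-annuity PV formula values the stream one period before the first payment (period 13); discount that back 13 periods:
PV₀ = 103,205 × [1 − (1+r)^−11] / r × (1+r)^−13 = ¥712,300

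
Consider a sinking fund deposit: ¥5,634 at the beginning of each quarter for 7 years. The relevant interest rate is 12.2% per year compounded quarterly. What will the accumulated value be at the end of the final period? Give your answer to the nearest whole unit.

This is an annuity due: 28 deposits of ¥5,634 at the beginning of each quarter.
Periodic rate r = 0.122/4 per quarter; n is counted in quarters.
FV = PMT × [((1+r)^n − 1)/r] × (1+r) = 5,634 × [(1+r)^28 − 1] / r × (1+r) = ¥251,123

¥251,123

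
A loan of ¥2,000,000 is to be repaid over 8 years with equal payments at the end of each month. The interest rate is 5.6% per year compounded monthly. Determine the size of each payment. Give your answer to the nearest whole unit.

¥25,895

Level ordinary annuity; solve PV = PMT × [(1 − (1+r)^−n)/r] for PMT.
Periodic rate r = 0.056/12 per month; n is counted in months.
With n = 96: PMT = 2,000,000 / ([(1 − (1+r)^−n)/r]) = ¥25,895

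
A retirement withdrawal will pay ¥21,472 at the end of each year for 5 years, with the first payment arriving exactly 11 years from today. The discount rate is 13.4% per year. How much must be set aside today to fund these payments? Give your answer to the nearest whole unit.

¥21,268

Ordinary annuity of 5 payments, first payment at period 11.
Periodic rate r = 0.134 per year.
The ordinary-annuity PV formula values the stream one period before the first payment (period 10); discount that back 10 periods:
PV₀ = 21,472 × [1 − (1+r)^−5] / r × (1+r)^−10 = ¥21,268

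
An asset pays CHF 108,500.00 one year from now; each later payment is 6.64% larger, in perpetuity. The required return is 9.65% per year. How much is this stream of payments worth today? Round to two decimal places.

Periodic rate r = 0.0965 per year.
Growing perpetuity (Gordon): PV = PMT₁ / (r − g) = 108,500 / (r − 0.0664) = CHF 3,604,651.16.

CHF 3,604,651.16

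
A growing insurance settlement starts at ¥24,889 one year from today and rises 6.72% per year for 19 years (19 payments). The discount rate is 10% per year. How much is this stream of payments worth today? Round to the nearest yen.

¥331,894

Periodic rate r = 0.1 per year.
Growing ordinary annuity: PV = PMT₁ × [1 − ((1+g)/(1+r))^n] / (r − g) = 24,889 × [1 − ((1+0.0672)/(1+r))^19] / (r − 0.0672) = ¥331,894.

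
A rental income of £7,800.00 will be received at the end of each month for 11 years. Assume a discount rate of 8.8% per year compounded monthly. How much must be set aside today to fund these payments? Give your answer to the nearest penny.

£658,193.11

This is an ordinary annuity: 132 payments of £7,800.00 at the end of each month.
Periodic rate r = 0.088/12 per month; n is counted in months.
PV = PMT × [(1 − (1+r)^−n)/r] = 7,800 × [1 − (1+r)^−132] / r = £658,193.11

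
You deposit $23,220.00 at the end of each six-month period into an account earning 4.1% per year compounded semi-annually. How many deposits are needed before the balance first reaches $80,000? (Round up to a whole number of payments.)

Periodic rate r = 0.041/2 per half-year; n is counted in half-years.
Ordinary annuity FV: 80,000 = 23,220 × [((1+r)^n − 1)/r].
(1+r)^n = 1 + 80,000 × r / 23,220, so n = ln(1 + 80,000·r/23,220) / ln(1+r) = 3.36.
Round up to a whole number of payments: n = 4.

4 payments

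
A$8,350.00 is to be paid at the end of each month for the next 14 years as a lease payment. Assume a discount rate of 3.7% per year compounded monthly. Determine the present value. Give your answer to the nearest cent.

This is an ordinary annuity: 168 payments of A$8,350.00 at the end of each month.
Periodic rate r = 0.037/12 per month; n is counted in months.
PV = PMT × [(1 − (1+r)^−n)/r] = 8,350 × [1 − (1+r)^−168] / r = A$1,093,572.73

A$1,093,572.73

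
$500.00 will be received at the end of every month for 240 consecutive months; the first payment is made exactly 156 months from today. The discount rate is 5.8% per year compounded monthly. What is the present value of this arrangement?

$33,592.48

Ordinary annuity of 240 payments, first payment at period 156.
Periodic rate r = 0.058/12 per month; n is counted in months.
The ordinary-annuity PV formula values the stream one period before the first payment (period 155); discount that back 155 periods:
PV₀ = 500 × [1 − (1+r)^−240] / r × (1+r)^−155 = $33,592.48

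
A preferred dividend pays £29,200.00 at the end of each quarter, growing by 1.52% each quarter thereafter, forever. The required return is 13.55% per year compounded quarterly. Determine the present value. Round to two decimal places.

Periodic rate r = 0.1355/4 per quarter.
Growing perpetuity (Gordon): PV = PMT₁ / (r − g) = 29,200 / (r − 0.0152) = £1,563,587.68.

£1,563,587.68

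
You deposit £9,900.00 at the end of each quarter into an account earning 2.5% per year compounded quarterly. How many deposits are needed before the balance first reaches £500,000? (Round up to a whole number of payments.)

45 payments

Periodic rate r = 0.025/4 per quarter; n is counted in quarters.
Ordinary annuity FV: 500,000 = 9,900 × [((1+r)^n − 1)/r].
(1+r)^n = 1 + 500,000 × r / 9,900, so n = ln(1 + 500,000·r/9,900) / ln(1+r) = 44.03.
Round up to a whole number of payments: n = 45.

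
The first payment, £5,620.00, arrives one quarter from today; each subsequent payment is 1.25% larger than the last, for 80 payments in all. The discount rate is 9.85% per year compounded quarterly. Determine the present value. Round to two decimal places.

£284,666.55

Periodic rate r = 0.0985/4 per quarter; n is counted in quarters.
Growing ordinary annuity: PV = PMT₁ × [1 − ((1+g)/(1+r))^n] / (r − g) = 5,620 × [1 − ((1+0.0125)/(1+r))^80] / (r − 0.0125) = £284,666.55.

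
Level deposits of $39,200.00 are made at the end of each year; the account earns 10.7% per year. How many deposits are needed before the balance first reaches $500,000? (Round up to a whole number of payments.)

Periodic rate r = 0.107 per year.
Ordinary annuity FV: 500,000 = 39,200 × [((1+r)^n − 1)/r].
(1+r)^n = 1 + 500,000 × r / 39,200, so n = ln(1 + 500,000·r/39,200) / ln(1+r) = 8.47.
Round up to a whole number of payments: n = 9.

9 payments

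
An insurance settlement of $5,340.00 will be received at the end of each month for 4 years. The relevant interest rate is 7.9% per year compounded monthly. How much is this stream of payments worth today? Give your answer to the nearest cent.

$219,157.76

This is an ordinary annuity: 48 payments of $5,340.00 at the end of each month.
Periodic rate r = 0.079/12 per month; n is counted in months.
PV = PMT × [(1 − (1+r)^−n)/r] = 5,340 × [1 − (1+r)^−48] / r = $219,157.76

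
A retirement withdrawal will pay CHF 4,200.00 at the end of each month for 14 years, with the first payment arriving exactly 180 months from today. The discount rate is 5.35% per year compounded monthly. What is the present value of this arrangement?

Ordinary annuity of 168 payments, first payment at period 180.
Periodic rate r = 0.0535/12 per month; n is counted in months.
The ordinary-annuity PV formula values the stream one period before the first payment (period 179); discount that back 179 periods:
PV₀ = 4,200 × [1 − (1+r)^−168] / r × (1+r)^−179 = CHF 223,643.16

CHF 223,643.16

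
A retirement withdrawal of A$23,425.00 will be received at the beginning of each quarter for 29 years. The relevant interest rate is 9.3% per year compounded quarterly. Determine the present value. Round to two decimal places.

A$959,278.98

This is an annuity due: 116 payments of A$23,425.00 at the beginning of each quarter.
Periodic rate r = 0.093/4 per quarter; n is counted in quarters.
PV = PMT × [(1 − (1+r)^−n)/r] × (1+r) = 23,425 × [1 − (1+r)^−116] / r × (1+r) = A$959,278.98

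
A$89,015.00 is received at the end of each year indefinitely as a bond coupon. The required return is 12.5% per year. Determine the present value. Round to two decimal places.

A$712,120.00

Periodic rate r = 0.125 per year.
Level perpetuity: PV = PMT / r = 89,015 / (0.125) = A$712,120.00.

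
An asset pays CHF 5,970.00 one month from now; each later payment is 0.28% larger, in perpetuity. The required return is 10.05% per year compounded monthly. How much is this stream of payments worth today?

Periodic rate r = 0.1005/12 per month.
Growing perpetuity (Gordon): PV = PMT₁ / (r − g) = 5,970 / (r − 0.0028) = CHF 1,070,852.02.

CHF 1,070,852.02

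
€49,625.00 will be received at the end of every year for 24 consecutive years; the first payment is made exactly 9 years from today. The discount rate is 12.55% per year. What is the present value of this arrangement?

Ordinary annuity of 24 payments, first payment at period 9.
Periodic rate r = 0.1255 per year.
The ordinary-annuity PV formula values the stream one period before the first payment (period 8); discount that back 8 periods:
PV₀ = 49,625 × [1 − (1+r)^−24] / r × (1+r)^−8 = €144,570.20

€144,570.20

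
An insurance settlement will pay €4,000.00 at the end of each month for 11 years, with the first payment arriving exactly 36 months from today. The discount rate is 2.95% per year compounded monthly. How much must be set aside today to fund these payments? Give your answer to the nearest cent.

Ordinary annuity of 132 payments, first payment at period 36.
Periodic rate r = 0.0295/12 per month; n is counted in months.
The ordinary-annuity PV formula values the stream one period before the first payment (period 35); discount that back 35 periods:
PV₀ = 4,000 × [1 − (1+r)^−132] / r × (1+r)^−35 = €413,333.31

€413,333.31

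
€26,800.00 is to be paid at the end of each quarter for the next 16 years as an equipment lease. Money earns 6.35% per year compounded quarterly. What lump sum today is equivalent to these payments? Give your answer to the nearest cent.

This is an ordinary annuity: 64 payments of €26,800.00 at the end of each quarter.
Periodic rate r = 0.0635/4 per quarter; n is counted in quarters.
PV = PMT × [(1 − (1+r)^−n)/r] = 26,800 × [1 − (1+r)^−64] / r = €1,072,099.77

€1,072,099.77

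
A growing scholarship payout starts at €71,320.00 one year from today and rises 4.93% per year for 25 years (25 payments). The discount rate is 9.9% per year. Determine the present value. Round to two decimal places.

Periodic rate r = 0.099 per year.
Growing ordinary annuity: PV = PMT₁ × [1 − ((1+g)/(1+r))^n] / (r − g) = 71,320 × [1 − ((1+0.0493)/(1+r))^25] / (r − 0.0493) = €983,773.32.

€983,773.32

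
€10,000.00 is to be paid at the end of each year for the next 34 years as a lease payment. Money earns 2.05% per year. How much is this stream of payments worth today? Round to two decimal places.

€243,121.86

This is an ordinary annuity: 34 payments of €10,000.00 at the end of each year.
Periodic rate r = 0.0205 per year.
PV = PMT × [(1 − (1+r)^−n)/r] = 10,000 × [1 − (1+r)^−34] / r = €243,121.86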